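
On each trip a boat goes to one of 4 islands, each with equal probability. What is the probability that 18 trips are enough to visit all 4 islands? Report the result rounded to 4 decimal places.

0.9775

Let A_i be the event that island i is missing after 18 trips. By inclusion–exclusion on the A_i,
P(all seen) = Σ_{j=0}^{4} (-1)^j C(4,j)((4-j)/4)^18
= 1.00000 - 0.02255 + 0.00002 - 0.00000 + 0.00000
= 0.97747.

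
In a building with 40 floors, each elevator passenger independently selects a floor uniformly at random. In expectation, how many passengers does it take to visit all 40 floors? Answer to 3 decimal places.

171.142

After k distinct floors have appeared, the next passenger gives a new one with probability (40-k)/40, so the expected wait for the (k+1)-th is 40/(40-k).
E[T] = 40/40 + 40/39 + 40/38 + ... + 40/2 + 40/1 = 40·H_{40}.
H_{40} = 4.2785, so E[T] = 171.1417.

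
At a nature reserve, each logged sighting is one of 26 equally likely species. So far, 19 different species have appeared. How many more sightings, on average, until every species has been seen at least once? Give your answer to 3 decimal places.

With k distinct species already seen, the next new one takes an expected 26/(26-k) sightings.
Sum over k = 19,...,25: E = 26/7 + 26/6 + 26/5 + ... + 26/2 + 26/1 = 67.4143.

67.414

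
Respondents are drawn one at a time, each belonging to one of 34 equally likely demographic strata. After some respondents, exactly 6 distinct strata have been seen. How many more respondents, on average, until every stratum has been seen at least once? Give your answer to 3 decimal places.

With k distinct strata already seen, the next new one takes an expected 34/(34-k) respondents.
Sum over k = 6,...,33: E = 34/28 + 34/27 + 34/26 + ... + 34/2 + 34/1 = 133.5238.

133.524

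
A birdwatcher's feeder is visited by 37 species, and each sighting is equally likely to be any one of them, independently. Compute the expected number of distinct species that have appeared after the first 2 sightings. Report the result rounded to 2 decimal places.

1.97

For each species, P(seen in 2 sightings) = 1 - (36/37)^2 = 0.053.
By linearity of expectation, E[distinct seen] = 37·(1 - (36/37)^2) = 1.973.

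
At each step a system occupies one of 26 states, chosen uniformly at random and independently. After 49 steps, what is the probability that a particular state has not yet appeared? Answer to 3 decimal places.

Each step misses the fixed state with probability (26-1)/26 = 25/26, independently.
P(still missing after 49) = (25/26)^49 = 0.1463.

0.146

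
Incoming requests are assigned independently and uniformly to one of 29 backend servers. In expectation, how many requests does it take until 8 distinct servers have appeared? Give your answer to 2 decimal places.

9.17

Going from k to k+1 distinct takes a geometric number of requests with mean 29/(29-k).
Sum over k = 0,...,7: E = 29/29 + 29/28 + 29/27 + ... + 29/23 + 29/22 = 9.173.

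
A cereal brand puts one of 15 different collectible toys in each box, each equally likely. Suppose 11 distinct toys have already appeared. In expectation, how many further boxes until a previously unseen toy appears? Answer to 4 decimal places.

Each box yields a new toy with probability (15-11)/15 = 4/15, so the wait is geometric with mean 15/4.
E = 15/4 = 3.75000.

3.7500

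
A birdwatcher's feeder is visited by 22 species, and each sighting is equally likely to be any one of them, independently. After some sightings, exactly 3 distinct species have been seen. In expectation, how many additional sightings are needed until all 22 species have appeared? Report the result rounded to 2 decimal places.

From k distinct to k+1 distinct takes on average 22/(22-k) sightings.
Sum over k = 3,...,21: E = 22/19 + 22/18 + 22/17 + ... + 22/2 + 22/1 = 78.050.

78.05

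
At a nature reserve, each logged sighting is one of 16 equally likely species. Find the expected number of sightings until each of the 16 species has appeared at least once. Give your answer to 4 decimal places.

54.0917

Split into phases: going from k distinct to k+1 distinct takes on average 16/(16-k) sightings.
E[T] = 16/16 + 16/15 + 16/14 + ... + 16/2 + 16/1 = 16·H_{16}.
H_{16} = 3.38073, so E[T] = 54.09166.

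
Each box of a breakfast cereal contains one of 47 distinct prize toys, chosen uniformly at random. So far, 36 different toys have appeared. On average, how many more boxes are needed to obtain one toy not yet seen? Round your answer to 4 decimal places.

The number of boxes until the next new toy is geometric with success probability 11/47, so its mean is 47/11.
E = 47/11 = 4.27273.

4.2727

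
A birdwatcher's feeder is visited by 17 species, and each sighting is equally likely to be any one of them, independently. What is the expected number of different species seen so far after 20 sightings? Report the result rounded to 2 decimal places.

11.94

For each species, P(seen in 20 sightings) = 1 - (16/17)^20 = 0.703.
By linearity of expectation, E[distinct seen] = 17·(1 - (16/17)^20) = 11.943.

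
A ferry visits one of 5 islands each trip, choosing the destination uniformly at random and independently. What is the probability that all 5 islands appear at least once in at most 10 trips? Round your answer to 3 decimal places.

By inclusion–exclusion over which islands are missing,
P(all seen) = Σ_{j=0}^{5} (-1)^j C(5,j)((5-j)/5)^10
= 1.0000 - 0.5369 + 0.0605 - 0.0010 + 0.0000 - 0.0000
= 0.5225.

0.523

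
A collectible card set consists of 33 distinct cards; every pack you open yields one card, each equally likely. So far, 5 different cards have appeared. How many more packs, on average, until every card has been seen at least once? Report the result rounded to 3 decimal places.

From k distinct to k+1 distinct takes on average 33/(33-k) packs.
Sum over k = 5,...,32: E = 33/28 + 33/27 + 33/26 + ... + 33/2 + 33/1 = 129.5966.

129.597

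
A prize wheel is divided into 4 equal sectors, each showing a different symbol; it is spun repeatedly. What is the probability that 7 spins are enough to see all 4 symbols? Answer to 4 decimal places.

Let A_i be the event that symbol i is missing after 7 spins. By inclusion–exclusion on the A_i,
P(all seen) = Σ_{j=0}^{4} (-1)^j C(4,j)((4-j)/4)^7
= 1.00000 - 0.53394 + 0.04688 - 0.00024 + 0.00000
= 0.51270.

0.5127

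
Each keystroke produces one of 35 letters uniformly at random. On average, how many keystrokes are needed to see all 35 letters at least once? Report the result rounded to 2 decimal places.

145.14

The wait to go from k to k+1 distinct letters is geometric with mean 35/(35-k).
E[T] = 35/35 + 35/34 + 35/33 + ... + 35/2 + 35/1 = 35·H_{35}.
H_{35} = 4.147, so E[T] = 145.137.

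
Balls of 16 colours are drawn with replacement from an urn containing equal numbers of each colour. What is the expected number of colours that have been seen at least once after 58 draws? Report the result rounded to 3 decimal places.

15.621

For each colour, P(seen in 58 draws) = 1 - (15/16)^58 = 0.9763.
By linearity of expectation, E[distinct seen] = 16·(1 - (15/16)^58) = 15.6212.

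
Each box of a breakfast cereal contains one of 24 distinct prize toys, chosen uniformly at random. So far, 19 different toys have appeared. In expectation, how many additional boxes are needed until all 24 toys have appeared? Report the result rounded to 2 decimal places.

54.80

With k distinct toys already seen, the next new one takes an expected 24/(24-k) boxes.
Sum over k = 19,...,23: E = 24/5 + 24/4 + 24/3 + 24/2 + 24/1 = 54.800.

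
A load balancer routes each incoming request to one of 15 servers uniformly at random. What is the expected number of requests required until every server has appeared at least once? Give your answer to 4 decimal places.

The wait to go from k to k+1 distinct servers is geometric with mean 15/(15-k).
E[T] = 15/15 + 15/14 + 15/13 + ... + 15/2 + 15/1 = 15·H_{15}.
H_{15} = 3.31823, so E[T] = 49.77343.

49.7734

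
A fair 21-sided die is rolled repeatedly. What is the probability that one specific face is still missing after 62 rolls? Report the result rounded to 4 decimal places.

On each roll the fixed face fails to appear with probability 20/21.
P(still missing after 62) = (20/21)^62 = 0.04856.

0.0486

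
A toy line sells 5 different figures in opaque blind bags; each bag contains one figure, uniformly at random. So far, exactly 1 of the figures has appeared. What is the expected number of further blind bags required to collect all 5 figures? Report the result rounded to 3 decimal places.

10.417

From k distinct to k+1 distinct takes on average 5/(5-k) blind bags.
Sum over k = 1,...,4: E = 5/4 + 5/3 + 5/2 + 5/1 = 10.4167.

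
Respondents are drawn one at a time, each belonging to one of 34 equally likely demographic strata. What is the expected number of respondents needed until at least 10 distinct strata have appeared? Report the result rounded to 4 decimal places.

11.6366

Going from k to k+1 distinct takes a geometric number of respondents with mean 34/(34-k).
Sum over k = 0,...,9: E = 34/34 + 34/33 + 34/32 + ... + 34/26 + 34/25 = 11.63656.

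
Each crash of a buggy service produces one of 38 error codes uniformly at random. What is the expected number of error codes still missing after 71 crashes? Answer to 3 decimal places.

For each error code, P(unseen after 71) = (37/38)^71 = 0.1506.
By linearity of expectation, E[unseen] = 38·(37/38)^71 = 5.7210.

5.721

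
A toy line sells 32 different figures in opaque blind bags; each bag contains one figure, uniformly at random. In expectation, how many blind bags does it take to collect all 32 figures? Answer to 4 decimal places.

129.8718

Split into phases: going from k distinct to k+1 distinct takes on average 32/(32-k) blind bags.
E[T] = 32/32 + 32/31 + 32/30 + ... + 32/2 + 32/1 = 32·H_{32}.
H_{32} = 4.05850, so E[T] = 129.87185.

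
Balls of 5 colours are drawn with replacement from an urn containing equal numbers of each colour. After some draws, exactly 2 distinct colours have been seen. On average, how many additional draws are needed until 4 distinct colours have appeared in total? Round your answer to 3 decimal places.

4.167

The wait to go from k to k+1 distinct colours is geometric with mean 5/(5-k).
Sum over k = 2,...,3: E = 5/3 + 5/2 = 4.1667.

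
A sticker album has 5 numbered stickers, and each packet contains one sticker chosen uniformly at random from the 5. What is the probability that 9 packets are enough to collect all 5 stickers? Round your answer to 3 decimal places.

Let A_i be the event that sticker i is missing after 9 packets. By inclusion–exclusion on the A_i,
P(all seen) = Σ_{j=0}^{5} (-1)^j C(5,j)((5-j)/5)^9
= 1.0000 - 0.6711 + 0.1008 - 0.0026 + 0.0000 - 0.0000
= 0.4271.

0.427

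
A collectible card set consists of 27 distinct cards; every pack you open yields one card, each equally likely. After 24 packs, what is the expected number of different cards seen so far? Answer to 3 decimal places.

16.086

For each card, P(seen in 24 packs) = 1 - (26/27)^24 = 0.5958.
By linearity of expectation, E[distinct seen] = 27·(1 - (26/27)^24) = 16.0858.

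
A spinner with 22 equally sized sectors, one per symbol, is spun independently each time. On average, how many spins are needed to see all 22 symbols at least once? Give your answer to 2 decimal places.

81.20

The wait to go from k to k+1 distinct symbols is geometric with mean 22/(22-k).
E[T] = 22/22 + 22/21 + 22/20 + ... + 22/2 + 22/1 = 22·H_{22}.
H_{22} = 3.691, so E[T] = 81.198.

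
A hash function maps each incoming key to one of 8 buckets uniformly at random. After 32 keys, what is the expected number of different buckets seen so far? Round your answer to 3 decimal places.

7.888

For each bucket, P(seen in 32 keys) = 1 - (7/8)^32 = 0.9861.
By linearity of expectation, E[distinct seen] = 8·(1 - (7/8)^32) = 7.8885.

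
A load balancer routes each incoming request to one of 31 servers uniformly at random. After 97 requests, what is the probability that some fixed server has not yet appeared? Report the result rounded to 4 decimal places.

On each request the fixed server fails to appear with probability 30/31.
P(still missing after 97) = (30/31)^97 = 0.04156.

0.0416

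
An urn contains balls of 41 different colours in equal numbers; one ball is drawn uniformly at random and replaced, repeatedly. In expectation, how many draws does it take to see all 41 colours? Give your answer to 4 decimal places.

The wait to go from k to k+1 distinct colours is geometric with mean 41/(41-k).
E[T] = 41/41 + 41/40 + 41/39 + ... + 41/2 + 41/1 = 41·H_{41}.
H_{41} = 4.30293, so E[T] = 176.42026.

176.4203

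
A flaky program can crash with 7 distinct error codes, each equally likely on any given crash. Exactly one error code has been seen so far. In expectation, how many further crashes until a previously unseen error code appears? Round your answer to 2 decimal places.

The number of crashes until the next new error code is geometric with success probability 6/7, so its mean is 7/6.
E = 7/6 = 1.167.

1.17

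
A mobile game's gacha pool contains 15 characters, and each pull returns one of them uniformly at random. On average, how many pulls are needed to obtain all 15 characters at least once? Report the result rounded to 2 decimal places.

49.77

After k distinct characters have appeared, the next pull gives a new one with probability (15-k)/15, so the expected wait for the (k+1)-th is 15/(15-k).
E[T] = 15/15 + 15/14 + 15/13 + ... + 15/2 + 15/1 = 15·H_{15}.
H_{15} = 3.318, so E[T] = 49.773.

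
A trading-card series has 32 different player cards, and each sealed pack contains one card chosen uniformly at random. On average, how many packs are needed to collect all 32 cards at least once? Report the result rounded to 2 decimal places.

After k distinct cards have appeared, the next pack gives a new one with probability (32-k)/32, so the expected wait for the (k+1)-th is 32/(32-k).
E[T] = 32/32 + 32/31 + 32/30 + ... + 32/2 + 32/1 = 32·H_{32}.
H_{32} = 4.058, so E[T] = 129.872.

129.87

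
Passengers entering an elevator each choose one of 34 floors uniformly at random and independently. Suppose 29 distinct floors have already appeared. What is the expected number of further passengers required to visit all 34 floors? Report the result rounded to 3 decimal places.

From k distinct to k+1 distinct takes on average 34/(34-k) passengers.
Sum over k = 29,...,33: E = 34/5 + 34/4 + 34/3 + 34/2 + 34/1 = 77.6333.

77.633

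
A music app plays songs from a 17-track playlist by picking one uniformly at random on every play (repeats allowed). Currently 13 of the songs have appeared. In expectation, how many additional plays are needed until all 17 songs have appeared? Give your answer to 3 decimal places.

The wait to go from k to k+1 distinct songs is geometric with mean 17/(17-k).
Sum over k = 13,...,16: E = 17/4 + 17/3 + 17/2 + 17/1 = 35.4167.

35.417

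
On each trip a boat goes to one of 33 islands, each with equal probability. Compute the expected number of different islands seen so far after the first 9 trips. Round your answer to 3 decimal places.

7.983

For each island, P(seen in 9 trips) = 1 - (32/33)^9 = 0.2419.
By linearity of expectation, E[distinct seen] = 33·(1 - (32/33)^9) = 7.9828.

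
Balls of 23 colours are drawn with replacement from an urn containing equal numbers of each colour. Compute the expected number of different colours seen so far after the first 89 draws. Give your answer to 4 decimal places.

22.5599

For each colour, P(seen in 89 draws) = 1 - (22/23)^89 = 0.98086.
By linearity of expectation, E[distinct seen] = 23·(1 - (22/23)^89) = 22.55988.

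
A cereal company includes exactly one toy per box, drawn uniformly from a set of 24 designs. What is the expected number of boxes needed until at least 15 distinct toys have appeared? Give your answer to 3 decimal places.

22.728

With k distinct toys already seen, the next new one arrives after an expected 24/(24-k) boxes.
Sum over k = 0,...,14: E = 24/24 + 24/23 + 24/22 + ... + 24/11 + 24/10 = 22.7278.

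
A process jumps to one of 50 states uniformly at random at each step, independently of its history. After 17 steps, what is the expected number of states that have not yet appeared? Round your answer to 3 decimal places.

35.466

For each state, P(unseen after 17) = (49/50)^17 = 0.7093.
By linearity of expectation, E[unseen] = 50·(49/50)^17 = 35.4661.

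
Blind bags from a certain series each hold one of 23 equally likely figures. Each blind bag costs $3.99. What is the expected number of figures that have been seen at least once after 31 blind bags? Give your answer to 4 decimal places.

For each figure, P(seen in 31 blind bags) = 1 - (22/23)^31 = 0.74792.
By linearity of expectation, E[distinct seen] = 23·(1 - (22/23)^31) = 17.20214.

17.2021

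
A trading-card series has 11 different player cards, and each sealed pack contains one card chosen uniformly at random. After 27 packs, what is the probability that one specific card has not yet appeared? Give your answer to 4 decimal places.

Each pack misses the fixed card with probability (11-1)/11 = 10/11, independently.
P(still missing after 27) = (10/11)^27 = 0.07628.

0.0763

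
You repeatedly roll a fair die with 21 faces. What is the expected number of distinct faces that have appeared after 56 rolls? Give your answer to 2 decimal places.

For each face, P(seen in 56 rolls) = 1 - (20/21)^56 = 0.935.
By linearity of expectation, E[distinct seen] = 21·(1 - (20/21)^56) = 19.633.

19.63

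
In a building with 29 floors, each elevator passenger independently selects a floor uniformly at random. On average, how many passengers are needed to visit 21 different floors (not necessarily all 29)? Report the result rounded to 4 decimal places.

Going from k to k+1 distinct takes a geometric number of passengers with mean 29/(29-k).
Sum over k = 0,...,20: E = 29/29 + 29/28 + 29/27 + ... + 29/10 + 29/9 = 36.07010.

36.0701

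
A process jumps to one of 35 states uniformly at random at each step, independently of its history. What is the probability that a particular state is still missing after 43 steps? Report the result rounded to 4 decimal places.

0.2875

Each step misses the fixed state with probability (35-1)/35 = 34/35, independently.
P(still missing after 43) = (34/35)^43 = 0.28752.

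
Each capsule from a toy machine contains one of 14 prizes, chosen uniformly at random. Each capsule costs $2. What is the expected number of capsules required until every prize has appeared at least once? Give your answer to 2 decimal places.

The wait to go from k to k+1 distinct prizes is geometric with mean 14/(14-k).
E[T] = 14/14 + 14/13 + 14/12 + ... + 14/2 + 14/1 = 14·H_{14}.
H_{14} = 3.252, so E[T] = 45.522.

45.52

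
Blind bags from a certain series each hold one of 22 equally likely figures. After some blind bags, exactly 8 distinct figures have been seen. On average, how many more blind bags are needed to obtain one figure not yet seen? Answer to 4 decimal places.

The number of blind bags until the next new figure is geometric with success probability 14/22, so its mean is 22/14.
E = 22/14 = 1.57143.

1.5714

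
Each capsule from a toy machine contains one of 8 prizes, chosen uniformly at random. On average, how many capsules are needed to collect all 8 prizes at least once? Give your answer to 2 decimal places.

The wait to go from k to k+1 distinct prizes is geometric with mean 8/(8-k).
E[T] = 8/8 + 8/7 + 8/6 + ... + 8/2 + 8/1 = 8·H_{8}.
H_{8} = 2.718, so E[T] = 21.743.

21.74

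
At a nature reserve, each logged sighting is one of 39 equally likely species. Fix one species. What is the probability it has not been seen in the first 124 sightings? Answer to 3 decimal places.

Each sighting misses the fixed species with probability (39-1)/39 = 38/39, independently.
P(still missing after 124) = (38/39)^124 = 0.0399.

0.040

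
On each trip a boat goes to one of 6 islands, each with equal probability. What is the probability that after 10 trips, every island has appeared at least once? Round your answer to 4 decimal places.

0.2718

By inclusion–exclusion over which islands are missing,
P(all seen) = Σ_{j=0}^{6} (-1)^j C(6,j)((6-j)/6)^10
= 1.00000 - 0.96903 + 0.26012 - 0.01953 + 0.00025 - 0.00000 + 0.00000
= 0.27181.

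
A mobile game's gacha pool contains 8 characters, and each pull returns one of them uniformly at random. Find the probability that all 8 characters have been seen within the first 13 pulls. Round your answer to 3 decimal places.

0.139

By inclusion–exclusion over which characters are missing,
P(all seen) = Σ_{j=0}^{8} (-1)^j C(8,j)((8-j)/8)^13
= 1.0000 - 1.4099 + 0.6652 - 0.1243 + 0.0085 - 0.0002 + 0.0000 - 0.0000 + 0.0000
= 0.1393.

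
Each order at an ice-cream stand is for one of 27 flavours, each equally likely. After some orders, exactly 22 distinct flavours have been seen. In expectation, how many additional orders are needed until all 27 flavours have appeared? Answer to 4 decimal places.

From k distinct to k+1 distinct takes on average 27/(27-k) orders.
Sum over k = 22,...,26: E = 27/5 + 27/4 + 27/3 + 27/2 + 27/1 = 61.65000.

61.6500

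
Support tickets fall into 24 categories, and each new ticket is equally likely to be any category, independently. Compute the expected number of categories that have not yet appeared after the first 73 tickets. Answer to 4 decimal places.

For each category, P(unseen after 73) = (23/24)^73 = 0.04474.
By linearity of expectation, E[unseen] = 24·(23/24)^73 = 1.07380.

1.0738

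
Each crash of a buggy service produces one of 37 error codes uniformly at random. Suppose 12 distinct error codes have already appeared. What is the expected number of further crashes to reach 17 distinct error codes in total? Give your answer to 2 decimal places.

The wait to go from k to k+1 distinct error codes is geometric with mean 37/(37-k).
Sum over k = 12,...,16: E = 37/25 + 37/24 + 37/23 + 37/22 + 37/21 = 8.074.

8.07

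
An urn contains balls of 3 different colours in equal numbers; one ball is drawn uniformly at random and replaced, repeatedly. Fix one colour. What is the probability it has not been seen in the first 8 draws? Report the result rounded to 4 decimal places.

On each draw the fixed colour fails to appear with probability 2/3.
P(still missing after 8) = (2/3)^8 = 0.03902.

0.0390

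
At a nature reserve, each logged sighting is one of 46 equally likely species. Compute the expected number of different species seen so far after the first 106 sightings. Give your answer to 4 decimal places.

For each species, P(seen in 106 sightings) = 1 - (45/46)^106 = 0.90268.
By linearity of expectation, E[distinct seen] = 46·(1 - (45/46)^106) = 41.52334.

41.5233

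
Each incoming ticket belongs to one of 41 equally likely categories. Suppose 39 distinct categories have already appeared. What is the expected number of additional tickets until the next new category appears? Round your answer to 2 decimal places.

20.50

The number of tickets until the next new category is geometric with success probability 2/41, so its mean is 41/2.
E = 41/2 = 20.500.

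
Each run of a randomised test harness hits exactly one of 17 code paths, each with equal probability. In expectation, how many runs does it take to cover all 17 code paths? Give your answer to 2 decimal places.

The wait to go from k to k+1 distinct code paths is geometric with mean 17/(17-k).
E[T] = 17/17 + 17/16 + 17/15 + ... + 17/2 + 17/1 = 17·H_{17}.
H_{17} = 3.440, so E[T] = 58.472.

58.47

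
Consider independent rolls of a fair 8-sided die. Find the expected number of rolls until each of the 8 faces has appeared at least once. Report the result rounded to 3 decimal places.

21.743

The wait to go from k to k+1 distinct faces is geometric with mean 8/(8-k).
E[T] = 8/8 + 8/7 + 8/6 + ... + 8/2 + 8/1 = 8·H_{8}.
H_{8} = 2.7179, so E[T] = 21.7429.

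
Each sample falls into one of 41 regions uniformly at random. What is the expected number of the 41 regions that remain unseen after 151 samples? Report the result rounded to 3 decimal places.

0.985

For each region, P(unseen after 151) = (40/41)^151 = 0.0240.
By linearity of expectation, E[unseen] = 41·(40/41)^151 = 0.9851.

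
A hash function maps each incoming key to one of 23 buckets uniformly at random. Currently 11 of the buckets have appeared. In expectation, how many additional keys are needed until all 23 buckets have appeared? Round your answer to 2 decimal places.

71.37

From k distinct to k+1 distinct takes on average 23/(23-k) keys.
Sum over k = 11,...,22: E = 23/12 + 23/11 + 23/10 + ... + 23/2 + 23/1 = 71.374.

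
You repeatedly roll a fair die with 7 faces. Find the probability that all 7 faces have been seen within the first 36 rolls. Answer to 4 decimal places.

By inclusion–exclusion over which faces are missing,
P(all seen) = Σ_{j=0}^{7} (-1)^j C(7,j)((7-j)/7)^36
= 1.00000 - 0.02723 + 0.00012 - 0.00000 + 0.00000 - 0.00000 + 0.00000 - 0.00000
= 0.97289.

0.9729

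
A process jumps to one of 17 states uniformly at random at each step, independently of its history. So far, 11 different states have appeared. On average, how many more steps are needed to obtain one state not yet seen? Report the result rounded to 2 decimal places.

Each step yields a new state with probability (17-11)/17 = 6/17, so the wait is geometric with mean 17/6.
E = 17/6 = 2.833.

2.83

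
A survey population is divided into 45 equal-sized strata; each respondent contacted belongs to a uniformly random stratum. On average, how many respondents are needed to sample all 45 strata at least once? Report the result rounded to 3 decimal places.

197.773

After k distinct strata have appeared, the next respondent gives a new one with probability (45-k)/45, so the expected wait for the (k+1)-th is 45/(45-k).
E[T] = 45/45 + 45/44 + 45/43 + ... + 45/2 + 45/1 = 45·H_{45}.
H_{45} = 4.3949, so E[T] = 197.7727.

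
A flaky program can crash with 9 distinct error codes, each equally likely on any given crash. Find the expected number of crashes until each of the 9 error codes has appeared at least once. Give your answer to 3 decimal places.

25.461

Split into phases: going from k distinct to k+1 distinct takes on average 9/(9-k) crashes.
E[T] = 9/9 + 9/8 + 9/7 + ... + 9/2 + 9/1 = 9·H_{9}.
H_{9} = 2.8290, so E[T] = 25.4607.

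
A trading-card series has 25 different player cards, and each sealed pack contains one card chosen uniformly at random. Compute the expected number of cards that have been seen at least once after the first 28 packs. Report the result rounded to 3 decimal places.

For each card, P(seen in 28 packs) = 1 - (24/25)^28 = 0.6811.
By linearity of expectation, E[distinct seen] = 25·(1 - (24/25)^28) = 17.0286.

17.029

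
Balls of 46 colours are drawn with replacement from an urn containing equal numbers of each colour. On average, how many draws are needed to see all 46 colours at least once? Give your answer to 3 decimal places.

203.168

After k distinct colours have appeared, the next draw gives a new one with probability (46-k)/46, so the expected wait for the (k+1)-th is 46/(46-k).
E[T] = 46/46 + 46/45 + 46/44 + ... + 46/2 + 46/1 = 46·H_{46}.
H_{46} = 4.4167, so E[T] = 203.1676.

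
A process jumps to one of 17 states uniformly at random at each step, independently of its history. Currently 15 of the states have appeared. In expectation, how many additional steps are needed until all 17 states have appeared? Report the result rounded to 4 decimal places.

25.5000

From k distinct to k+1 distinct takes on average 17/(17-k) steps.
Sum over k = 15,...,16: E = 17/2 + 17/1 = 25.50000.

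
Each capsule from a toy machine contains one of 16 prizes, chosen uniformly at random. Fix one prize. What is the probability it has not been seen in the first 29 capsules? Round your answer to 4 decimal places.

0.1539

On each capsule the fixed prize fails to appear with probability 15/16.
P(still missing after 29) = (15/16)^29 = 0.15387.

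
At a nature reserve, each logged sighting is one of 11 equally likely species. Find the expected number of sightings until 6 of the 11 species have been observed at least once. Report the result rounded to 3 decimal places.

With k distinct species already seen, the next new one arrives after an expected 11/(11-k) sightings.
Sum over k = 0,...,5: E = 11/11 + 11/10 + 11/9 + 11/8 + 11/7 + 11/6 = 8.1020.

8.102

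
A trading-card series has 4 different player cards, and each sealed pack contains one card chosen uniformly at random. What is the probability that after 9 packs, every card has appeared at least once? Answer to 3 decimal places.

By inclusion–exclusion over which cards are missing,
P(all seen) = Σ_{j=0}^{4} (-1)^j C(4,j)((4-j)/4)^9
= 1.0000 - 0.3003 + 0.0117 - 0.0000 + 0.0000
= 0.7114.

0.711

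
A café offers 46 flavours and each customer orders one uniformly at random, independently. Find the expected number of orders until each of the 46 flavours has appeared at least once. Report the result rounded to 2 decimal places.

203.17

The wait to go from k to k+1 distinct flavours is geometric with mean 46/(46-k).
E[T] = 46/46 + 46/45 + 46/44 + ... + 46/2 + 46/1 = 46·H_{46}.
H_{46} = 4.417, so E[T] = 203.168.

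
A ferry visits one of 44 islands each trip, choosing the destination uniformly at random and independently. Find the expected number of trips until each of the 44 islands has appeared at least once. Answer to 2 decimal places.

Split into phases: going from k distinct to k+1 distinct takes on average 44/(44-k) trips.
E[T] = 44/44 + 44/43 + 44/42 + ... + 44/2 + 44/1 = 44·H_{44}.
H_{44} = 4.373, so E[T] = 192.400.

192.40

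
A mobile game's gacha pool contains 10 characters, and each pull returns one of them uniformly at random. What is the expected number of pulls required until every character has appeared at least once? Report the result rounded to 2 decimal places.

29.29

The wait to go from k to k+1 distinct characters is geometric with mean 10/(10-k).
E[T] = 10/10 + 10/9 + 10/8 + ... + 10/2 + 10/1 = 10·H_{10}.
H_{10} = 2.929, so E[T] = 29.290.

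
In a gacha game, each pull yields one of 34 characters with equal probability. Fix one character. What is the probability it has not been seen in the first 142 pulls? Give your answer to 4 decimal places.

On each pull the fixed character fails to appear with probability 33/34.
P(still missing after 142) = (33/34)^142 = 0.01442.

0.0144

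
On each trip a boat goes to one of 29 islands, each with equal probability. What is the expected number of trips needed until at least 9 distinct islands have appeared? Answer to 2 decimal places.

With k distinct islands already seen, the next new one arrives after an expected 29/(29-k) trips.
Sum over k = 0,...,8: E = 29/29 + 29/28 + 29/27 + ... + 29/22 + 29/21 = 10.554.

10.55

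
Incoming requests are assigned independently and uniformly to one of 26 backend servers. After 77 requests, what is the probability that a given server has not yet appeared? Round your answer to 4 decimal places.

On each request the fixed server fails to appear with probability 25/26.
P(still missing after 77) = (25/26)^77 = 0.04880.

0.0488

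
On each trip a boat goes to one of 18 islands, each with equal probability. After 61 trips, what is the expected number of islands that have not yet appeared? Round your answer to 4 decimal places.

For each island, P(unseen after 61) = (17/18)^61 = 0.03060.
By linearity of expectation, E[unseen] = 18·(17/18)^61 = 0.55085.

0.5509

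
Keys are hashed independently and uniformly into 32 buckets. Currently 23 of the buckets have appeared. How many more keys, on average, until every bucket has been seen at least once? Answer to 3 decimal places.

With k distinct buckets already seen, the next new one takes an expected 32/(32-k) keys.
Sum over k = 23,...,31: E = 32/9 + 32/8 + 32/7 + ... + 32/2 + 32/1 = 90.5270.

90.527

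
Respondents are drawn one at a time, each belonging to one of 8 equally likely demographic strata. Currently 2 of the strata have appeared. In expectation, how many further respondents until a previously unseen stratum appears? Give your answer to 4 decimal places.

1.3333

Each respondent yields a new stratum with probability (8-2)/8 = 6/8, so the wait is geometric with mean 8/6.
E = 8/6 = 1.33333.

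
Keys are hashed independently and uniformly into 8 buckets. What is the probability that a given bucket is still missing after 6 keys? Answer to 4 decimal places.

0.4488

Each key misses the fixed bucket with probability (8-1)/8 = 7/8, independently.
P(still missing after 6) = (7/8)^6 = 0.44880.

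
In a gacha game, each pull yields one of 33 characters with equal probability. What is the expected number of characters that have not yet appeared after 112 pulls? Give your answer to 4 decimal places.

1.0514

For each character, P(unseen after 112) = (32/33)^112 = 0.03186.
By linearity of expectation, E[unseen] = 33·(32/33)^112 = 1.05136.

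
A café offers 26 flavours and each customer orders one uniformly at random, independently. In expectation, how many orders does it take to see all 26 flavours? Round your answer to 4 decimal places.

100.2149

The wait to go from k to k+1 distinct flavours is geometric with mean 26/(26-k).
E[T] = 26/26 + 26/25 + 26/24 + ... + 26/2 + 26/1 = 26·H_{26}.
H_{26} = 3.85442, so E[T] = 100.21491.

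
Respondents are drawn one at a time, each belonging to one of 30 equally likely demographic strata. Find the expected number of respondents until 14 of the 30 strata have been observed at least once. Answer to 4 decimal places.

With k distinct strata already seen, the next new one arrives after an expected 30/(30-k) respondents.
Sum over k = 0,...,13: E = 30/30 + 30/29 + 30/28 + ... + 30/18 + 30/17 = 18.42774.

18.4277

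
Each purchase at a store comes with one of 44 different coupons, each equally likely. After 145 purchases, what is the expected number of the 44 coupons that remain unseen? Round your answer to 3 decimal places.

For each coupon, P(unseen after 145) = (43/44)^145 = 0.0357.
By linearity of expectation, E[unseen] = 44·(43/44)^145 = 1.5694.

1.569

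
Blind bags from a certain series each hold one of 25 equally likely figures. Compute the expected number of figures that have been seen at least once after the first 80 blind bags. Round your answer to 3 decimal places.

24.046

For each figure, P(seen in 80 blind bags) = 1 - (24/25)^80 = 0.9618.
By linearity of expectation, E[distinct seen] = 25·(1 - (24/25)^80) = 24.0458.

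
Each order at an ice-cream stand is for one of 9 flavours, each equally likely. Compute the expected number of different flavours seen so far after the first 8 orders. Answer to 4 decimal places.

For each flavour, P(seen in 8 orders) = 1 - (8/9)^8 = 0.61026.
By linearity of expectation, E[distinct seen] = 9·(1 - (8/9)^8) = 5.49230.

5.4923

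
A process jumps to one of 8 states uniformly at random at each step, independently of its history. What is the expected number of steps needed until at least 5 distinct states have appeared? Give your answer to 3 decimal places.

7.076

Going from k to k+1 distinct takes a geometric number of steps with mean 8/(8-k).
Sum over k = 0,...,4: E = 8/8 + 8/7 + 8/6 + 8/5 + 8/4 = 7.0762.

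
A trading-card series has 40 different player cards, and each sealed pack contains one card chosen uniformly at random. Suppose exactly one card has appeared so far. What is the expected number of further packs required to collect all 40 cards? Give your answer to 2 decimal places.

170.14

With k distinct cards already seen, the next new one takes an expected 40/(40-k) packs.
Sum over k = 1,...,39: E = 40/39 + 40/38 + 40/37 + ... + 40/2 + 40/1 = 170.142.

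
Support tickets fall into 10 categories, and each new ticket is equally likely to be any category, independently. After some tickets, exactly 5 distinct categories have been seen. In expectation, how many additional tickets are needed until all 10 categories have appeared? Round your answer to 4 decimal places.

With k distinct categories already seen, the next new one takes an expected 10/(10-k) tickets.
Sum over k = 5,...,9: E = 10/5 + 10/4 + 10/3 + 10/2 + 10/1 = 22.83333.

22.8333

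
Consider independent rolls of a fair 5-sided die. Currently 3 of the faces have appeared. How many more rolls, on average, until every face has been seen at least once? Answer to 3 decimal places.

7.500

From k distinct to k+1 distinct takes on average 5/(5-k) rolls.
Sum over k = 3,...,4: E = 5/2 + 5/1 = 7.5000.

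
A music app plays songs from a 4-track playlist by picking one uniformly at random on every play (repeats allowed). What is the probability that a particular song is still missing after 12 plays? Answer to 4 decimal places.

0.0317

Each play misses the fixed song with probability (4-1)/4 = 3/4, independently.
P(still missing after 12) = (3/4)^12 = 0.03168.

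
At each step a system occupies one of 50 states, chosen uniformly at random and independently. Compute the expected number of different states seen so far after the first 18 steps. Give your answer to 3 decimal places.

For each state, P(seen in 18 steps) = 1 - (49/50)^18 = 0.3049.
By linearity of expectation, E[distinct seen] = 50·(1 - (49/50)^18) = 15.2432.

15.243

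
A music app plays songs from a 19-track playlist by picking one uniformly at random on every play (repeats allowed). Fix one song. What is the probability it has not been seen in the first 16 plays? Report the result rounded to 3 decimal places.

0.421

On each play the fixed song fails to appear with probability 18/19.
P(still missing after 16) = (18/19)^16 = 0.4210.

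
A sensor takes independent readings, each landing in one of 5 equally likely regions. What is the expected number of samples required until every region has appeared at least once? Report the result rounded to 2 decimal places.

Split into phases: going from k distinct to k+1 distinct takes on average 5/(5-k) samples.
E[T] = 5/5 + 5/4 + 5/3 + 5/2 + 5/1 = 5·H_{5}.
H_{5} = 2.283, so E[T] = 11.417.

11.42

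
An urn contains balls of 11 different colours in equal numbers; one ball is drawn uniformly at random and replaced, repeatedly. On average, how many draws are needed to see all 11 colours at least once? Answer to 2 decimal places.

33.22

The wait to go from k to k+1 distinct colours is geometric with mean 11/(11-k).
E[T] = 11/11 + 11/10 + 11/9 + ... + 11/2 + 11/1 = 11·H_{11}.
H_{11} = 3.020, so E[T] = 33.219.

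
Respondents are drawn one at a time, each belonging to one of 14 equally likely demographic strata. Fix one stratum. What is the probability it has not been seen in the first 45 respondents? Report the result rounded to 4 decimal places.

0.0356

On each respondent the fixed stratum fails to appear with probability 13/14.
P(still missing after 45) = (13/14)^45 = 0.03562.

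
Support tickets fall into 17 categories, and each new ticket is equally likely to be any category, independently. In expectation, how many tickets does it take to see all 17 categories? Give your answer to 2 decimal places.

58.47

Split into phases: going from k distinct to k+1 distinct takes on average 17/(17-k) tickets.
E[T] = 17/17 + 17/16 + 17/15 + ... + 17/2 + 17/1 = 17·H_{17}.
H_{17} = 3.440, so E[T] = 58.472.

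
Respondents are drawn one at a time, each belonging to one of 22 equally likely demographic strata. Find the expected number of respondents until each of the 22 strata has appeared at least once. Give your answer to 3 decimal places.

Split into phases: going from k distinct to k+1 distinct takes on average 22/(22-k) respondents.
E[T] = 22/22 + 22/21 + 22/20 + ... + 22/2 + 22/1 = 22·H_{22}.
H_{22} = 3.6908, so E[T] = 81.1979.

81.198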